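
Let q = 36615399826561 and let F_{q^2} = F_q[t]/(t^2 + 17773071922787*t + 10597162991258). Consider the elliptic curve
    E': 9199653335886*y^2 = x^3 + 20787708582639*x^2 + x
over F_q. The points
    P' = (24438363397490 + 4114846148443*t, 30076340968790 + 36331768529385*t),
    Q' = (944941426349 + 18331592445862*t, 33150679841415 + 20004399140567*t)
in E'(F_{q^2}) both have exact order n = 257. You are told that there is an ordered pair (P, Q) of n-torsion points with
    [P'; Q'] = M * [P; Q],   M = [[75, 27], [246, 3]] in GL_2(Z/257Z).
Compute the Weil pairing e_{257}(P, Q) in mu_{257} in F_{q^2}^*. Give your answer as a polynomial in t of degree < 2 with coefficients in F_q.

Under M = [[75,27],[246,3]] in GL_2(Z/257), e_{257}(P',Q') = e_{257}(P,Q)^(75*3-27*246 mod 257).
det M = 75*3 - 27*246 = -6417 = 8 (mod 257); 8^{-1} = 225 (mod 257).
(x,y)|->(10394423005647x+31578155873918,10394423005647y) sends E' to y^2=x^3+32381710026567*x+36506930617929.
Run Miller on y^2=x^3+32381710026567*x+36506930617929 over F_{36615399826561}: ladder 100000001 (9 bits); e = f_P(D_Q)/f_Q(D_P).
So e_{257}(P',Q') = 15452791866893 + 872147149252*t.
Thus e_{257}(P,Q) = 34319435923097 + 5584933488336*t.

34319435923097 + 5584933488336*t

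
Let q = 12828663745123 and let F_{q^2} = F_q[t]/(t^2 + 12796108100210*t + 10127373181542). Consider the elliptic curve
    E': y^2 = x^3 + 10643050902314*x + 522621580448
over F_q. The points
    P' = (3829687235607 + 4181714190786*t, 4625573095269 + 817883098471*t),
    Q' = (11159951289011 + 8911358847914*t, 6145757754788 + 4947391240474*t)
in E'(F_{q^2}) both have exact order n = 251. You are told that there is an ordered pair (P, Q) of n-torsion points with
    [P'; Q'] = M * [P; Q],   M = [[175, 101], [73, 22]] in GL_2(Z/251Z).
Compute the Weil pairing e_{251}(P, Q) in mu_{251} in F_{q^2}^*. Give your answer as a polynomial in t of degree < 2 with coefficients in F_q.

2876971265166 + 4685570909731*t

e_{251} is bilinear + alternating on E[251], so e_{251}(175*P + 101*Q, 73*P + 22*Q) = e_{251}(P,Q)^(175*22-101*73).
Hence e(P,Q) = e(P',Q')^{223} where 223 = 242^{-1} mod 251.
8-bit Miller (11111011) on E'/F_{12828663745123} with a'=10643050902314, b'=522621580448: accumulate tangent/chord ratios at Q'+S and P'+S'.
e_{251}(P',Q') = 5368399321269 + 6267322784057*t.
Thus e_{251}(P,Q) = 2876971265166 + 4685570909731*t.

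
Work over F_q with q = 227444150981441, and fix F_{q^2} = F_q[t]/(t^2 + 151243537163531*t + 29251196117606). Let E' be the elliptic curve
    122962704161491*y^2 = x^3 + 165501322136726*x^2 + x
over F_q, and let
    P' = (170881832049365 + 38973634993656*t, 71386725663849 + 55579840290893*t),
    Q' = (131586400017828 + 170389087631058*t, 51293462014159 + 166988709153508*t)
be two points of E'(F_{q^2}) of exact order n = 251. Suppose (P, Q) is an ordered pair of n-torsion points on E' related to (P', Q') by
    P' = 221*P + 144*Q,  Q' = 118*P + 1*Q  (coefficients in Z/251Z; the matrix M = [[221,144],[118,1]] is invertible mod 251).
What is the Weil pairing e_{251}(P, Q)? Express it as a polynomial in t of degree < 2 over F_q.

e_{251} is bilinear + alternating on E[251], so e_{251}(221*P + 144*Q, 118*P + 1*Q) = e_{251}(P,Q)^(221*1-144*118).
det M = 221*1 - 144*118 = -16771 = 46 (mod 251); 46^{-1} = 191 (mod 251).
(x,y)|->(6172331939050x+181625485267551,6172331939050y) sends E' to y^2=x^3+35913857332330*x+154408461428686.
Build f_{251,P'} and f_{251,Q'} via the 8-bit ladder of 251=11111011_2; evaluate at shifted divisors; quotient in F_{227444150981441^2}.
f_P(D_Q)/f_Q(D_P) = 15906669461121 + 124442649153949*t.
Finally e_{251}(P,Q) = 89537040022870 + 60365573138087*t.

89537040022870 + 60365573138087*t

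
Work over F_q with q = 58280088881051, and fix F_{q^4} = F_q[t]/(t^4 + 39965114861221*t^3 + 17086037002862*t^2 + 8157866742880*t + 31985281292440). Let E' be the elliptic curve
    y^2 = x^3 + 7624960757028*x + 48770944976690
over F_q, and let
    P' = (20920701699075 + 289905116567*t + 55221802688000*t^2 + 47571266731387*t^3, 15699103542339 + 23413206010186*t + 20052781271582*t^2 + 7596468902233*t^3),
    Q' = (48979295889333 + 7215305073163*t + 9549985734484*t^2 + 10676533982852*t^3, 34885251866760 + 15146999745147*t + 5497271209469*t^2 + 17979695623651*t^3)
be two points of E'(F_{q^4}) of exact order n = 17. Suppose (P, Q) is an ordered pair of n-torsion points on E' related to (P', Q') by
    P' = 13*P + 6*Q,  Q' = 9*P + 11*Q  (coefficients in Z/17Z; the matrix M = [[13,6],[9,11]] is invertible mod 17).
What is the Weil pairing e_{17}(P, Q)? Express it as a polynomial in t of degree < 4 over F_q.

25004430456706 + 56853376765236*t + 32754355036702*t^2 + 20979229055869*t^3

Alternating bilinearity on E[17] (values in mu_{17} in F_{58280088881051^4}) gives e(P',Q') = e(P,Q)^det(M).
det(M) mod 17 = 4; its inverse in (Z/17)^* is 13 (check: 4*13 mod 17 = 1).
Double-and-add over 10001: 5-1 doublings, 2-1 additions; each step l_{T,T}/v_{2T} or l_{T,P'}/v at Q'+S for random S.
f_P(D_Q)/f_Q(D_P) = 28753671662453 + 27911933022558*t + 47768518917143*t^2 + 10612049168215*t^3.
Thus e_{17}(P,Q) = 25004430456706 + 56853376765236*t + 32754355036702*t^2 + 20979229055869*t^3.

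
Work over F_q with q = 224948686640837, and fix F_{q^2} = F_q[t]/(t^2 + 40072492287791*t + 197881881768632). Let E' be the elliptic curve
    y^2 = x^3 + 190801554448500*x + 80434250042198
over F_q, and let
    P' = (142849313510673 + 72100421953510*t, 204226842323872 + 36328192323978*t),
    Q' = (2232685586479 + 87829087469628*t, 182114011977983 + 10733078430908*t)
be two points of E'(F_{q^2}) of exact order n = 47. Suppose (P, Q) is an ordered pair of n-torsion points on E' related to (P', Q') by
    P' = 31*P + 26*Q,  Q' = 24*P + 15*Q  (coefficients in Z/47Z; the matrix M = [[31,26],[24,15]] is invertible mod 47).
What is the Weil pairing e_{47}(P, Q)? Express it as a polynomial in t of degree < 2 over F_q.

e_{47}(aP+bQ,cP+dQ) = e_{47}(P,Q)^(ad-bc); with (a,b,c,d)=(31,26,24,15) this gives the det-47 law.
det(M) mod 47 = 29; its inverse in (Z/47)^* is 13 (check: 29*13 mod 47 = 1).
Build f_{47,P'} and f_{47,Q'} via the 6-bit ladder of 47=101111_2; evaluate at shifted divisors; quotient in F_{224948686640837^2}.
Miller gives e_{47}(P',Q') = 31933170281272 + 111935982141019*t in F_{224948686640837^2}.
e_{47}(P,Q) = (31933170281272 + 111935982141019*t)^{13} = 123094379771995 + 82682723507853*t.

123094379771995 + 82682723507853*t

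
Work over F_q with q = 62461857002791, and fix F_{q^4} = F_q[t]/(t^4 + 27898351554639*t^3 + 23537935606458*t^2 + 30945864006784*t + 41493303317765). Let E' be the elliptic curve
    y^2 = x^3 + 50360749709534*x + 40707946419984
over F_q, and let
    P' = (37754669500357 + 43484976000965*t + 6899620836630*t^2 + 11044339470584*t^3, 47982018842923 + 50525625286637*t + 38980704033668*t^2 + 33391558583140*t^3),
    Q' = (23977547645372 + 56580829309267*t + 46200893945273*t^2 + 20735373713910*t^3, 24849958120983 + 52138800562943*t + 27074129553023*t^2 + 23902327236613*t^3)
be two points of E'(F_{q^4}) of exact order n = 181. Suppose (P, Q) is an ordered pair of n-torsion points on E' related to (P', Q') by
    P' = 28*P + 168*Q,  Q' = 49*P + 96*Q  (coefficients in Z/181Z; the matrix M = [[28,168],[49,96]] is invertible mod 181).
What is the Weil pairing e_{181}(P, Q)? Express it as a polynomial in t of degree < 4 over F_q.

Since e_{181}(P,P)=e_{181}(Q,Q)=1 and e_{181}(Q,P)=e_{181}(P,Q)^{-1}, expanding e_{181}(28*P + 168*Q,49*P + 96*Q) leaves e(P,Q)^det(M).
So e_{181}(P,Q) = e_{181}(P',Q')^{154}, since 67*154 = 1 mod 181.
8-bit Miller (10110101) on E'/F_{62461857002791} with a'=50360749709534, b'=40707946419984: accumulate tangent/chord ratios at Q'+S and P'+S'.
The quotient is 40064147922578 + 36214154820673*t + 7419544165336*t^2 + 24730693242308*t^3.
(40064147922578 + 36214154820673*t + 7419544165336*t^2 + 24730693242308*t^3)^{154} mod (62461857002791,f) = 56080029168266 + 36136867388315*t + 57970693270331*t^2 + 569268658487*t^3.

56080029168266 + 36136867388315*t + 57970693270331*t^2 + 569268658487*t^3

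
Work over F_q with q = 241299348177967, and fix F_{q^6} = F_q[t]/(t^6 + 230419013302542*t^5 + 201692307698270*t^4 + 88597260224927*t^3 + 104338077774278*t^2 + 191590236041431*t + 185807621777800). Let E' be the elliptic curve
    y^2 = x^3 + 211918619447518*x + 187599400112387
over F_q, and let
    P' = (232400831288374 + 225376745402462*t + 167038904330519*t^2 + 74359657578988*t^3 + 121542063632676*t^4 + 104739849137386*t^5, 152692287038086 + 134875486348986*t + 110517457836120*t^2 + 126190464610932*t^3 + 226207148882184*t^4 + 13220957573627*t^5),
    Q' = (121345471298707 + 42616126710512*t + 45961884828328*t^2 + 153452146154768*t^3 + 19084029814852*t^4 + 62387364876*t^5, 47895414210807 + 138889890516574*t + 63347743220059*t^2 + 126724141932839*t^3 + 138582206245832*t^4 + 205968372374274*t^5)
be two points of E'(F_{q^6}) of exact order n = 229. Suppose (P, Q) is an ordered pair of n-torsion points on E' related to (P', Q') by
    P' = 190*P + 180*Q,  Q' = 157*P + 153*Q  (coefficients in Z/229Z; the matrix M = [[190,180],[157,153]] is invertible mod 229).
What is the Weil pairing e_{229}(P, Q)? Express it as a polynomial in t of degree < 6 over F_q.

121861326453153 + 2533873830973*t + 172801492363816*t^2 + 41694097903834*t^3 + 38639606265531*t^4 + 198085475627645*t^5

e_{229} is bilinear + alternating on E[229], so e_{229}(190*P + 180*Q, 157*P + 153*Q) = e_{229}(P,Q)^(190*153-180*157).
190*153 - 180*157 = 810; reduced mod 229: det = 123, inverse 54.
n = 229 = (11100101)_2 (8 bits, wt 5); accumulate f_{229,P'}(Q'+S)/f_{229,P'}(S) along the 7-step ladder.
The quotient is 131981954793880 + 229294978674010*t + 218445316301451*t^2 + 68928432005472*t^3 + 29888863587290*t^4 + 12934181425830*t^5.
e_{229}(P,Q) = (131981954793880 + 229294978674010*t + 218445316301451*t^2 + 68928432005472*t^3 + 29888863587290*t^4 + 12934181425830*t^5)^{54} = 121861326453153 + 2533873830973*t + 172801492363816*t^2 + 41694097903834*t^3 + 38639606265531*t^4 + 198085475627645*t^5.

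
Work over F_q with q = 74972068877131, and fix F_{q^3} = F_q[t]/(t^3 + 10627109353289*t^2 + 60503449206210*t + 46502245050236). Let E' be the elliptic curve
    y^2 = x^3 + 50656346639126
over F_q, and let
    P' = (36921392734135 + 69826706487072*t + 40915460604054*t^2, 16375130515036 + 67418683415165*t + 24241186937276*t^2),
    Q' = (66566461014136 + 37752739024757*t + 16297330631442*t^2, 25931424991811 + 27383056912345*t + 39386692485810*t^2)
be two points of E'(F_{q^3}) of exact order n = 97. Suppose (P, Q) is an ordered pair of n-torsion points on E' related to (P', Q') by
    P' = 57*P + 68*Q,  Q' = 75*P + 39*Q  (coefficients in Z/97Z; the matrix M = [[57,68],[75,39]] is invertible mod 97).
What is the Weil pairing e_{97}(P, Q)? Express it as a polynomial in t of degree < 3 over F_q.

59255090807759 + 5030468510462*t + 5554298733375*t^2

e_{97} is bilinear + alternating on E[97], so e_{97}(57*P + 68*Q, 75*P + 39*Q) = e_{97}(P,Q)^(57*39-68*75).
57*39 - 68*75 = -2877; reduced mod 97: det = 33, inverse 50.
n = 97 = (1100001)_2 (7 bits, wt 3); accumulate f_{97,P'}(Q'+S)/f_{97,P'}(S) along the 6-step ladder.
So e_{97}(P',Q') = 44499176957870 + 74642951500798*t + 33161952624759*t^2.
(44499176957870 + 74642951500798*t + 33161952624759*t^2)^{50} mod (74972068877131,f) = 59255090807759 + 5030468510462*t + 5554298733375*t^2.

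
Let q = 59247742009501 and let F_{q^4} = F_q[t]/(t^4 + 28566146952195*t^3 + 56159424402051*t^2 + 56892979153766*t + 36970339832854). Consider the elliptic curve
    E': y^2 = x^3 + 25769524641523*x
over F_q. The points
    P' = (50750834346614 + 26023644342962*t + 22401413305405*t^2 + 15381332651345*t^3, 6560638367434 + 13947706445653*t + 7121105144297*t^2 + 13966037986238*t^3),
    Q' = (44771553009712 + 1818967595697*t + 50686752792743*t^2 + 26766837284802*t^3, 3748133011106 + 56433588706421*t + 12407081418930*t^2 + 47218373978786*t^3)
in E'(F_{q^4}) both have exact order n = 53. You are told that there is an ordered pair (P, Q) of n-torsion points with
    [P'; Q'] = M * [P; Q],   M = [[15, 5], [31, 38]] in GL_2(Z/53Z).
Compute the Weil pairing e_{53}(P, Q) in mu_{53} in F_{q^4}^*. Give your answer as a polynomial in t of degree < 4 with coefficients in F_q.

Under M = [[15,5],[31,38]] in GL_2(Z/53), e_{53}(P',Q') = e_{53}(P,Q)^(15*38-5*31 mod 53).
Inverting 44 mod 53: 47. Thus e_{53}(P,Q) = e(P',Q')^{47}.
Build f_{53,P'} and f_{53,Q'} via the 6-bit ladder of 53=110101_2; evaluate at shifted divisors; quotient in F_{59247742009501^4}.
Result: e(P',Q') = 16972458010268 + 11673504697221*t + 43318617932971*t^2 + 3008578575646*t^3.
Thus e_{53}(P,Q) = 7284464173995 + 30990089179793*t + 28800520294747*t^2 + 20087972744969*t^3.

7284464173995 + 30990089179793*t + 28800520294747*t^2 + 20087972744969*t^3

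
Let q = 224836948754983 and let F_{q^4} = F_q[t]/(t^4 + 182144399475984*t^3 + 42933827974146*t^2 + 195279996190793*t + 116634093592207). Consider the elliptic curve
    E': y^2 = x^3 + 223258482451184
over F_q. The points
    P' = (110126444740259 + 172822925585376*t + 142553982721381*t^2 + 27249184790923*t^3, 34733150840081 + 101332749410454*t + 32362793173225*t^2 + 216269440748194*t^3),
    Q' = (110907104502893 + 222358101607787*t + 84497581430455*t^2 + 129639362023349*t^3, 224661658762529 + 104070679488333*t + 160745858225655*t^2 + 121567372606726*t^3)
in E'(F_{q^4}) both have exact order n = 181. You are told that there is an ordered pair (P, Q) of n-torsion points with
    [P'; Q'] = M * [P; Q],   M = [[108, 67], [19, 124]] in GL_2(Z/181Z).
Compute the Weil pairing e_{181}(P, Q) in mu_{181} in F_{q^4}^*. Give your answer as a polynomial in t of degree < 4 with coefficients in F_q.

52177891437621 + 149153740184297*t + 26826475106900*t^2 + 79504877646327*t^3

Since e_{181}(P,P)=e_{181}(Q,Q)=1 and e_{181}(Q,P)=e_{181}(P,Q)^{-1}, expanding e_{181}(108*P + 67*Q,19*P + 124*Q) leaves e(P,Q)^det(M).
108*124 - 67*19 = 12119; reduced mod 181: det = 173, inverse 113.
Miller loop for e_{181} over F_{224836948754983^4}: bits of 181 = 10110101; 7 double steps + 4 add steps, l/v at each.
So e_{181}(P',Q') = 64613863473830 + 24001329184445*t + 11150650936222*t^2 + 18286305665654*t^3.
Hence e(P,Q) = 52177891437621 + 149153740184297*t + 26826475106900*t^2 + 79504877646327*t^3 in F_{224836948754983^4}^*.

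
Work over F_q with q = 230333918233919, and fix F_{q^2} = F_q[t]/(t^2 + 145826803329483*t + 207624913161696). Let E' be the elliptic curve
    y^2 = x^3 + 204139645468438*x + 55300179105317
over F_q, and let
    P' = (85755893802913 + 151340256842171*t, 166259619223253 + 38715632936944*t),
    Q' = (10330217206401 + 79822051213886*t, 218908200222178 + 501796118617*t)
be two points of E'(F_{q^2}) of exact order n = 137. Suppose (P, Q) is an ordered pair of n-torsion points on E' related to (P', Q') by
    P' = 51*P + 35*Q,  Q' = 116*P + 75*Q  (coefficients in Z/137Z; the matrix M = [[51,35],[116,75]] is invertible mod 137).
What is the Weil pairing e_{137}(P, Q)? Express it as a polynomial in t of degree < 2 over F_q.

Since e_{137}(P,P)=e_{137}(Q,Q)=1 and e_{137}(Q,P)=e_{137}(P,Q)^{-1}, expanding e_{137}(51*P + 35*Q,116*P + 75*Q) leaves e(P,Q)^det(M).
Hence e(P,Q) = e(P',Q')^{130} where 130 = 39^{-1} mod 137.
Run Miller on y^2=x^3+204139645468438*x+55300179105317 over F_{230333918233919}: ladder 10001001 (8 bits); e = f_P(D_Q)/f_Q(D_P).
Result: e(P',Q') = 219765202609840 + 114342086137487*t.
Raise to 130: e(P,Q) = 94476898821362 + 44385405556530*t in mu_{137}.

94476898821362 + 44385405556530*t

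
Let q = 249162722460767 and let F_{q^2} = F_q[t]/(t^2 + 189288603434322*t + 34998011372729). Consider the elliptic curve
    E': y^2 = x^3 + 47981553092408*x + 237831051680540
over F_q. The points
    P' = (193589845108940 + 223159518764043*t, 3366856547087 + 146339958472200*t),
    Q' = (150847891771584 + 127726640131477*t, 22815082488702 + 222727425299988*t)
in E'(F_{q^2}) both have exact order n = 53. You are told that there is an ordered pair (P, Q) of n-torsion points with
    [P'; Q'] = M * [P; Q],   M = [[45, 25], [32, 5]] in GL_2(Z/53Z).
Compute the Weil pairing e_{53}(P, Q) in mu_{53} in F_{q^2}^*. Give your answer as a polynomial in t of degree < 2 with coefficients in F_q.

167967589663822 + 67114410217984*t

Under M = [[45,25],[32,5]] in GL_2(Z/53), e_{53}(P',Q') = e_{53}(P,Q)^(45*5-25*32 mod 53).
Hence e(P,Q) = e(P',Q')^{20} where 20 = 8^{-1} mod 53.
Build f_{53,P'} and f_{53,Q'} via the 6-bit ladder of 53=110101_2; evaluate at shifted divisors; quotient in F_{249162722460767^2}.
Result: e(P',Q') = 141790339002307 + 123432686763185*t.
e_{53}(P,Q) = (141790339002307 + 123432686763185*t)^{20} = 167967589663822 + 67114410217984*t.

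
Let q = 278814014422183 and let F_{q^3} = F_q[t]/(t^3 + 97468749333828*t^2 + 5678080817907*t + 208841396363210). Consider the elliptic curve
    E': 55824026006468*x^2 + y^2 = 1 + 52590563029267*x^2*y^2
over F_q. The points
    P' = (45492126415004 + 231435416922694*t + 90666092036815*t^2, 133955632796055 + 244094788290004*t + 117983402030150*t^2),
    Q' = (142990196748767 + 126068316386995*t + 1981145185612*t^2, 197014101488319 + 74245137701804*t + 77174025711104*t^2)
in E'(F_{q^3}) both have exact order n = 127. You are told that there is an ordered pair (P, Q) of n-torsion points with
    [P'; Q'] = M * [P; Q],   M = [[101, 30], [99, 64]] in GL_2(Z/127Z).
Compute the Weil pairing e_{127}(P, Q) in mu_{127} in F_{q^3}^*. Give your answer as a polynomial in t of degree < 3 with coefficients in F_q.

277356930588768 + 66155933020167*t + 200536128431797*t^2

Alternating bilinearity on E[127] (values in mu_{127} in F_{278814014422183^3}) gives e(P',Q') = e(P,Q)^det(M).
det M = 101*64 - 30*99 = 3494 = 65 (mod 127); 65^{-1} = 43 (mod 127).
Edwards->Montgomery: u=(1+y)/(1-y), v=u/x -> 265833857637958v^2=u^3+21588459849255u^2+u; then x_W=70511869349846u+157476105383714: y^2=x^3+20903702978678*x+70406192360171.
Double-and-add over 1111111: 7-1 doublings, 7-1 additions; each step l_{T,T}/v_{2T} or l_{T,P'}/v at Q'+S for random S.
f_P(D_Q)/f_Q(D_P) = 39780435867000 + 218817089512487*t + 173010338448504*t^2.
Finally e_{127}(P,Q) = 277356930588768 + 66155933020167*t + 200536128431797*t^2.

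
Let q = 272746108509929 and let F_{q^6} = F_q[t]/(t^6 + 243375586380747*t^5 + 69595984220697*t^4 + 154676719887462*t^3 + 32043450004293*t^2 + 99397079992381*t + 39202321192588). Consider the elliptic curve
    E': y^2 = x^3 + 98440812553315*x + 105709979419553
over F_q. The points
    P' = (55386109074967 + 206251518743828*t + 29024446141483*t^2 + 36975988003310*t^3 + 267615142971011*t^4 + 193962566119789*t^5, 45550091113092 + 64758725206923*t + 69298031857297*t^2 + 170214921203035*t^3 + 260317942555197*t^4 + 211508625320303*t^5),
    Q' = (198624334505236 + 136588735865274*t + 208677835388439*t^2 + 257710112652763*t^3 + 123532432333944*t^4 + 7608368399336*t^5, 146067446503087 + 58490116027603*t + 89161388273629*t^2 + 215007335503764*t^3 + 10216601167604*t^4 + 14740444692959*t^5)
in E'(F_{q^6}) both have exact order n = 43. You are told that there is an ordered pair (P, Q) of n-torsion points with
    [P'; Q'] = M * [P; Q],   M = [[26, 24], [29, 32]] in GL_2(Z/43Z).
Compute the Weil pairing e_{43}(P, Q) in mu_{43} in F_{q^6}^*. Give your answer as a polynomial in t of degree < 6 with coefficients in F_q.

213766811413686 + 171885966582356*t + 860781524809*t^2 + 61128771646925*t^3 + 252943323164762*t^4 + 53463214265186*t^5

e_{43} is bilinear + alternating on E[43], so e_{43}(26*P + 24*Q, 29*P + 32*Q) = e_{43}(P,Q)^(26*32-24*29).
Inverting 7 mod 43: 37. Thus e_{43}(P,Q) = e(P',Q')^{37}.
Miller loop for e_{43} over F_{272746108509929^6}: bits of 43 = 101011; 5 double steps + 3 add steps, l/v at each.
e_{43}(P',Q') = 195265637326436 + 228218891299557*t + 111327496894470*t^2 + 228938865224623*t^3 + 153014481513432*t^4 + 20900840467217*t^5.
Finally e_{43}(P,Q) = 213766811413686 + 171885966582356*t + 860781524809*t^2 + 61128771646925*t^3 + 252943323164762*t^4 + 53463214265186*t^5.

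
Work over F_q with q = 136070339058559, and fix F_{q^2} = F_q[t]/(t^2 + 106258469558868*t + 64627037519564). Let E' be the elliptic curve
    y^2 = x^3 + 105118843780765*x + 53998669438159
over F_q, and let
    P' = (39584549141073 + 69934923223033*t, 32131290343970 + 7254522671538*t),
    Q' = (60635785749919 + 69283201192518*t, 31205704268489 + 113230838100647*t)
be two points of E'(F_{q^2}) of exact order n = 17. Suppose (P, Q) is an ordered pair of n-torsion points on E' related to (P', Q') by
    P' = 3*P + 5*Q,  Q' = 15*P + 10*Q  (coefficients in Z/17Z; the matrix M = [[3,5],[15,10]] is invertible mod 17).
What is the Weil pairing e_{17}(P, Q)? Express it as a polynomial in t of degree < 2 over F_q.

Since e_{17}(P,P)=e_{17}(Q,Q)=1 and e_{17}(Q,P)=e_{17}(P,Q)^{-1}, expanding e_{17}(3*P + 5*Q,15*P + 10*Q) leaves e(P,Q)^det(M).
So e_{17}(P,Q) = e_{17}(P',Q')^{3}, since 6*3 = 1 mod 17.
5-bit Miller (10001) on E'/F_{136070339058559} with a'=105118843780765, b'=53998669438159: accumulate tangent/chord ratios at Q'+S and P'+S'.
The quotient is 805926399490 + 79333073256625*t.
Thus e_{17}(P,Q) = 135144621396374 + 26032461284611*t.

135144621396374 + 26032461284611*t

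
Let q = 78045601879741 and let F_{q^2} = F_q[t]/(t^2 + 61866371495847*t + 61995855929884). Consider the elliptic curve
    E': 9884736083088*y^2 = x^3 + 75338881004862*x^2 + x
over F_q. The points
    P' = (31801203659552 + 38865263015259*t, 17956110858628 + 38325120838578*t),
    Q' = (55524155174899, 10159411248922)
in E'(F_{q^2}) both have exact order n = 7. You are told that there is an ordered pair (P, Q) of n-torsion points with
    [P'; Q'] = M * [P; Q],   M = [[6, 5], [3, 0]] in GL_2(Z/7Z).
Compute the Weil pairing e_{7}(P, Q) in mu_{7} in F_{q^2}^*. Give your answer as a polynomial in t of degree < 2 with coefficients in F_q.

e_{7}(aP+bQ,cP+dQ) = e_{7}(P,Q)^(ad-bc); with (a,b,c,d)=(6,5,3,0) this gives the det-7 law.
Hence e(P,Q) = e(P',Q')^{6} where 6 = 6^{-1} mod 7.
(x,y)|->(29438397590028x+61214777292112,29438397590028y) sends E' to y^2=x^3+31193538650564.
Run Miller on y^2=x^3+31193538650564 over F_{78045601879741}: ladder 111 (3 bits); e = f_P(D_Q)/f_Q(D_P).
f_P(D_Q)/f_Q(D_P) = 31446466771824 + 20376191625131*t.
Hence e(P,Q) = 23575572075025 + 57669410254610*t in F_{78045601879741^2}^*.

23575572075025 + 57669410254610*t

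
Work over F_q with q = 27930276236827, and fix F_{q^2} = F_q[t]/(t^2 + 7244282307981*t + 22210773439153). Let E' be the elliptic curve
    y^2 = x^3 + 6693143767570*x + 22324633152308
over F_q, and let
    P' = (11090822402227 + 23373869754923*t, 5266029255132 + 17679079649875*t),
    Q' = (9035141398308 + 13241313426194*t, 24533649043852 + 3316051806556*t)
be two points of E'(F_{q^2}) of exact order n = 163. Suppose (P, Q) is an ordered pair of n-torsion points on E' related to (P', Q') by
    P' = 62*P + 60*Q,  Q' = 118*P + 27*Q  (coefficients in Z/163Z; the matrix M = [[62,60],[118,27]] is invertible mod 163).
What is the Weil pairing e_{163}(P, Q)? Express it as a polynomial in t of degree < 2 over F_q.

1095441991458 + 20087394622793*t

The 163-Weil pairing on E[163] over F_{27930276236827} is alternating-bilinear: e_{163}(P',Q') = e_{163}(P,Q)^det(M).
det(M) mod 163 = 136; its inverse in (Z/163)^* is 6 (check: 136*6 mod 163 = 1).
8-bit Miller (10100011) on E'/F_{27930276236827} with a'=6693143767570, b'=22324633152308: accumulate tangent/chord ratios at Q'+S and P'+S'.
e_{163}(P',Q') = 17127079565510 + 23546817750783*t.
Raise to 6: e(P,Q) = 1095441991458 + 20087394622793*t in mu_{163}.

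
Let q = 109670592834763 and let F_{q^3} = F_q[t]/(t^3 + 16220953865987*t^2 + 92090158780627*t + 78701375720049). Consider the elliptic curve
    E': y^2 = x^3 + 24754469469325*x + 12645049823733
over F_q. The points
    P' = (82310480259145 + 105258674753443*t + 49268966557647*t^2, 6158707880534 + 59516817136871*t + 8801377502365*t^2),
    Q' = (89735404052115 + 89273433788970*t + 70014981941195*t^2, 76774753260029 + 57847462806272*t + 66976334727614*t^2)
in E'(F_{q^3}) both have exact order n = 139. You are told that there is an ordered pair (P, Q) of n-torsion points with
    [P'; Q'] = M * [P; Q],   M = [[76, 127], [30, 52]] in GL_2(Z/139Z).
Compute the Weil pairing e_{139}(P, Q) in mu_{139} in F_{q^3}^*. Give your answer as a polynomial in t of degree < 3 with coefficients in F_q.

The 139-Weil pairing on E[139] over F_{109670592834763} is alternating-bilinear: e_{139}(P',Q') = e_{139}(P,Q)^det(M).
det(M) mod 139 = 3; its inverse in (Z/139)^* is 93 (check: 3*93 mod 139 = 1).
Run Miller on y^2=x^3+24754469469325*x+12645049823733 over F_{109670592834763}: ladder 10001011 (8 bits); e = f_P(D_Q)/f_Q(D_P).
So e_{139}(P',Q') = 45639342517999 + 93892773640589*t + 73175766994913*t^2.
e_{139}(P,Q) = (45639342517999 + 93892773640589*t + 73175766994913*t^2)^{93} = 105066196911847 + 91576797179225*t + 860577066715*t^2.

105066196911847 + 91576797179225*t + 860577066715*t^2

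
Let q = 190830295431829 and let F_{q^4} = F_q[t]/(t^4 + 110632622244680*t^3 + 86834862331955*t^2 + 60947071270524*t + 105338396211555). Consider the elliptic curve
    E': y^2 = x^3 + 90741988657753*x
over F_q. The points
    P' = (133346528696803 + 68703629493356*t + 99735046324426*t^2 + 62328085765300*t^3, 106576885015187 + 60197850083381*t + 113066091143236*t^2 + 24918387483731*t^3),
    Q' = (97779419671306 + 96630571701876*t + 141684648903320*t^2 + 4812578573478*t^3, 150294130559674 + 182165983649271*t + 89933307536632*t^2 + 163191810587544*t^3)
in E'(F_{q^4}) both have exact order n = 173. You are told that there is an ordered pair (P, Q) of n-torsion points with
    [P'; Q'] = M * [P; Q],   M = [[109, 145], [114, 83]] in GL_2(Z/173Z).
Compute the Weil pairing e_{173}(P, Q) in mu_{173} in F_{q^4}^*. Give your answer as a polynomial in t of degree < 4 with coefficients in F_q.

128401633166970 + 144998623678432*t + 6370297920437*t^2 + 12771037968344*t^3

Alternating bilinearity on E[173] (values in mu_{173} in F_{190830295431829^4}) gives e(P',Q') = e(P,Q)^det(M).
Hence e(P,Q) = e(P',Q')^{114} where 114 = 129^{-1} mod 173.
8-bit Miller (10101101) on E'/F_{190830295431829} with a'=90741988657753, b'=0: accumulate tangent/chord ratios at Q'+S and P'+S'.
Miller gives e_{173}(P',Q') = 56987979084070 + 156099992264470*t + 19567531287078*t^2 + 21143271451216*t^3 in F_{190830295431829^4}.
e_{173}(P,Q) = (56987979084070 + 156099992264470*t + 19567531287078*t^2 + 21143271451216*t^3)^{114} = 128401633166970 + 144998623678432*t + 6370297920437*t^2 + 12771037968344*t^3.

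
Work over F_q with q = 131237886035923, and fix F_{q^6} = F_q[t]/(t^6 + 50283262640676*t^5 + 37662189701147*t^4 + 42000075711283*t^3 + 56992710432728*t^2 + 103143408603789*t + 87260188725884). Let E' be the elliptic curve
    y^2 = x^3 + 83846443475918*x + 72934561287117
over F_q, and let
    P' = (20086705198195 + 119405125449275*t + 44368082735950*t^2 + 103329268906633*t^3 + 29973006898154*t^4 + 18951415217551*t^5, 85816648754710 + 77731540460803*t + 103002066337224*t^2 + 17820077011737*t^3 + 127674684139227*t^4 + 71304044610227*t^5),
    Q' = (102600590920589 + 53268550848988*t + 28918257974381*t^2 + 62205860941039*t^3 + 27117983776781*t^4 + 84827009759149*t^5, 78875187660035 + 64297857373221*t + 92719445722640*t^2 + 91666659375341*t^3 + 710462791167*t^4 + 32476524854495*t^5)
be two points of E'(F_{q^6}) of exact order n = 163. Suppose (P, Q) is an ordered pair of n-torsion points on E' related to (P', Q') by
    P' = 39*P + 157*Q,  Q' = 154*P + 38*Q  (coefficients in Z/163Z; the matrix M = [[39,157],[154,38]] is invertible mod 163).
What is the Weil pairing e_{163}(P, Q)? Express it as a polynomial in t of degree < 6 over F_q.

2965565553605 + 30131500758280*t + 27573330757899*t^2 + 64983644684970*t^3 + 120910051335431*t^4 + 76368748413549*t^5

The 163-Weil pairing on E[163] over F_{131237886035923} is alternating-bilinear: e_{163}(P',Q') = e_{163}(P,Q)^det(M).
39*38 - 157*154 = -22696; reduced mod 163: det = 124, inverse 117.
Double-and-add over 10100011: 8-1 doublings, 4-1 additions; each step l_{T,T}/v_{2T} or l_{T,P'}/v at Q'+S for random S.
So e_{163}(P',Q') = 103776288151421 + 44180130326761*t + 117707846045143*t^2 + 79165155258855*t^3 + 10721600452313*t^4 + 42515310636200*t^5.
Finally e_{163}(P,Q) = 2965565553605 + 30131500758280*t + 27573330757899*t^2 + 64983644684970*t^3 + 120910051335431*t^4 + 76368748413549*t^5.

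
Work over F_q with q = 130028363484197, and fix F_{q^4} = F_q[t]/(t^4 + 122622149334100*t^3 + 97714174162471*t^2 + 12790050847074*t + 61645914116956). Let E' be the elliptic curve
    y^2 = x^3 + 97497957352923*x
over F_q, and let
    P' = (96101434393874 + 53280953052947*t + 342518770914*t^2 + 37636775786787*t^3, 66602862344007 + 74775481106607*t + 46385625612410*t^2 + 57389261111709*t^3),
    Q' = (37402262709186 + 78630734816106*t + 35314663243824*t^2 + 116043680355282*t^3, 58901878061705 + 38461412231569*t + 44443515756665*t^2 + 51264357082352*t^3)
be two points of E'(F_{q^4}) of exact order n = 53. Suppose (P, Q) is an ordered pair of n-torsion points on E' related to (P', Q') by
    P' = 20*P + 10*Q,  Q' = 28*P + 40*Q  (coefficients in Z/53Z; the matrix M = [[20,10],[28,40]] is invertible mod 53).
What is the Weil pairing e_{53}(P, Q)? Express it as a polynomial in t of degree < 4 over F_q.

e_{53} is bilinear + alternating on E[53], so e_{53}(20*P + 10*Q, 28*P + 40*Q) = e_{53}(P,Q)^(20*40-10*28).
Inverting 43 mod 53: 37. Thus e_{53}(P,Q) = e(P',Q')^{37}.
Miller loop for e_{53} over F_{130028363484197^4}: bits of 53 = 110101; 5 double steps + 3 add steps, l/v at each.
f_P(D_Q)/f_Q(D_P) = 8182086337035 + 34280155764825*t + 98965795061769*t^2 + 63268507719000*t^3.
Thus e_{53}(P,Q) = 20129851332675 + 108146919910080*t + 16756233006437*t^2 + 80433761139388*t^3.

20129851332675 + 108146919910080*t + 16756233006437*t^2 + 80433761139388*t^3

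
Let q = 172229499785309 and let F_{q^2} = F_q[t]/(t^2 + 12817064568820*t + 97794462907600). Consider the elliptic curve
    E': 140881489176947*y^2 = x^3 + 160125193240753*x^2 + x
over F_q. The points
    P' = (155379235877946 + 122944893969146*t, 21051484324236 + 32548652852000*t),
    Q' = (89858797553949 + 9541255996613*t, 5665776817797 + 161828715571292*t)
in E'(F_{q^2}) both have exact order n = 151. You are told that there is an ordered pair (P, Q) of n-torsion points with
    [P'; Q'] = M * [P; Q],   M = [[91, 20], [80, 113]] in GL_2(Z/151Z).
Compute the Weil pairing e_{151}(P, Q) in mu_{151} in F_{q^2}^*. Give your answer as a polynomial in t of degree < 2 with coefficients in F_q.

e_{151}(aP+bQ,cP+dQ) = e_{151}(P,Q)^(ad-bc); with (a,b,c,d)=(91,20,80,113) this gives the det-151 law.
det M = 91*113 - 20*80 = 8683 = 76 (mod 151); 76^{-1} = 2 (mod 151).
Montgomery->Weierstrass: x_W = 84886824842525*x+138148179399754, y_W=84886824842525*y on F_{172229499785309}; lands on y^2=x^3+48978267842476*x+87069068001969.
Build f_{151,P'} and f_{151,Q'} via the 8-bit ladder of 151=10010111_2; evaluate at shifted divisors; quotient in F_{172229499785309^2}.
So e_{151}(P',Q') = 34608766551980 + 119323625539154*t.
Hence e(P,Q) = 66116075975397 + 119560289506327*t in F_{172229499785309^2}^*.

66116075975397 + 119560289506327*t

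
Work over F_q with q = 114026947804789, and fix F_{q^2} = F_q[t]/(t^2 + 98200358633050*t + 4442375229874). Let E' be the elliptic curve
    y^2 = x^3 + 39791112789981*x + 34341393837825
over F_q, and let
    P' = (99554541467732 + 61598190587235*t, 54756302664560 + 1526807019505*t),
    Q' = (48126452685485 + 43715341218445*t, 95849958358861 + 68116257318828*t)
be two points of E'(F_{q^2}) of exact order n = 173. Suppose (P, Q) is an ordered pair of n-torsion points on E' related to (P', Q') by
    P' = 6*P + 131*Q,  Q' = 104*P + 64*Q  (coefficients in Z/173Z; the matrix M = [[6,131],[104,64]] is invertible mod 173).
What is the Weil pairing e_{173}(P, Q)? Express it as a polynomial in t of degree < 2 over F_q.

e_{173} is bilinear + alternating on E[173], so e_{173}(6*P + 131*Q, 104*P + 64*Q) = e_{173}(P,Q)^(6*64-131*104).
6*64 - 131*104 = -13240; reduced mod 173: det = 81, inverse 47.
Double-and-add over 10101101: 8-1 doublings, 5-1 additions; each step l_{T,T}/v_{2T} or l_{T,P'}/v at Q'+S for random S.
Result: e(P',Q') = 7725518705293 + 83292535347455*t.
Thus e_{173}(P,Q) = 96716679655347 + 23520210703652*t.

96716679655347 + 23520210703652*t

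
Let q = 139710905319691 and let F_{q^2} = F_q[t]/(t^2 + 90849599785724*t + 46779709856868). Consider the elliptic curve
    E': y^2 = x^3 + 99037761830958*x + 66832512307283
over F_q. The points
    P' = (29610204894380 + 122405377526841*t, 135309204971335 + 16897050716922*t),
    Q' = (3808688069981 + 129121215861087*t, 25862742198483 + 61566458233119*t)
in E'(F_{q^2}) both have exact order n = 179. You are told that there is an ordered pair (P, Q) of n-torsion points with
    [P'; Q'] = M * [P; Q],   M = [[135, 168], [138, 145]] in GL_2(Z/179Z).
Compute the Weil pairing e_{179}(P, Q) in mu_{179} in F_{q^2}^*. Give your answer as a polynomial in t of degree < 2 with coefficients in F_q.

53591872609670 + 118585048411798*t

e_{179} is bilinear + alternating on E[179], so e_{179}(135*P + 168*Q, 138*P + 145*Q) = e_{179}(P,Q)^(135*145-168*138).
det(M) mod 179 = 150; its inverse in (Z/179)^* is 37 (check: 150*37 mod 179 = 1).
Build f_{179,P'} and f_{179,Q'} via the 8-bit ladder of 179=10110011_2; evaluate at shifted divisors; quotient in F_{139710905319691^2}.
So e_{179}(P',Q') = 94604359074657 + 55924703449783*t.
Raise to 37: e(P,Q) = 53591872609670 + 118585048411798*t in mu_{179}.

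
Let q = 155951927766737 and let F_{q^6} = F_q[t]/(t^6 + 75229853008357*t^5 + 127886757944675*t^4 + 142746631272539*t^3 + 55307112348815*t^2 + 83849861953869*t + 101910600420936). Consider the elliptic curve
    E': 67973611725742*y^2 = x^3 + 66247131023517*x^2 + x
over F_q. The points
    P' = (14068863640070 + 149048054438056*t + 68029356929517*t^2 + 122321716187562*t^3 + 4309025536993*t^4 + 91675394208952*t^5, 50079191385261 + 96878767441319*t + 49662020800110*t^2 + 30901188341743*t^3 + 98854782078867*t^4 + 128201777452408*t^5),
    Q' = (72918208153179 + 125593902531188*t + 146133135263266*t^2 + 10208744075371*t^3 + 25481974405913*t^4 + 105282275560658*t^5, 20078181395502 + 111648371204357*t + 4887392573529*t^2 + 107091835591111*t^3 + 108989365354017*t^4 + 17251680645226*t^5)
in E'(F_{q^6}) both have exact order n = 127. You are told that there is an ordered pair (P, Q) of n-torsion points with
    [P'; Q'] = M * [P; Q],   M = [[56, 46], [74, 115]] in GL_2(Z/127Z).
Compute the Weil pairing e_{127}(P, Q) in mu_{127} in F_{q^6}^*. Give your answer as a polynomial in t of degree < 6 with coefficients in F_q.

e_{127}(aP+bQ,cP+dQ) = e_{127}(P,Q)^(ad-bc); with (a,b,c,d)=(56,46,74,115) this gives the det-127 law.
56*115 - 46*74 = 3036; reduced mod 127: det = 115, inverse 74.
(x,y)|->(60764934908231x+24699239810501,60764934908231y) sends E' to y^2=x^3+44598668273733*x+102701030355547.
Miller loop for e_{127} over F_{155951927766737^6}: bits of 127 = 1111111; 6 double steps + 6 add steps, l/v at each.
The quotient is 37541446548853 + 107242576033879*t + 72136863529054*t^2 + 132905002961742*t^3 + 141273955187444*t^4 + 91293075814602*t^5.
Raise to 74: e(P,Q) = 55855155197159 + 93750870175593*t + 122138772276532*t^2 + 150810432742692*t^3 + 123822862619583*t^4 + 14606315423285*t^5 in mu_{127}.

55855155197159 + 93750870175593*t + 122138772276532*t^2 + 150810432742692*t^3 + 123822862619583*t^4 + 14606315423285*t^5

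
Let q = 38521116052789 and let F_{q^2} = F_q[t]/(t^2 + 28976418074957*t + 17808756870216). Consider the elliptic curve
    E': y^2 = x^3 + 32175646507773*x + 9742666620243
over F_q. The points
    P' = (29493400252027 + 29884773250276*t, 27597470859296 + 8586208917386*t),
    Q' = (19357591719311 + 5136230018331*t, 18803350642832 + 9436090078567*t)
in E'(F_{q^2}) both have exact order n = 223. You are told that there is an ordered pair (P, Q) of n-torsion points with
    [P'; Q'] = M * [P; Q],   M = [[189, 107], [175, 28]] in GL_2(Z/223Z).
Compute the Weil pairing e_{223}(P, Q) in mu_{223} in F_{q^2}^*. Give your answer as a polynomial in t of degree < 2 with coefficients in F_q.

21976040082549 + 15788162389894*t

e_{223}(aP+bQ,cP+dQ) = e_{223}(P,Q)^(ad-bc); with (a,b,c,d)=(189,107,175,28) this gives the det-223 law.
Hence e(P,Q) = e(P',Q')^{122} where 122 = 170^{-1} mod 223.
n = 223 = (11011111)_2 (8 bits, wt 7); accumulate f_{223,P'}(Q'+S)/f_{223,P'}(S) along the 7-step ladder.
The quotient is 23106569523782 + 13430327507611*t.
(23106569523782 + 13430327507611*t)^{122} mod (38521116052789,f) = 21976040082549 + 15788162389894*t.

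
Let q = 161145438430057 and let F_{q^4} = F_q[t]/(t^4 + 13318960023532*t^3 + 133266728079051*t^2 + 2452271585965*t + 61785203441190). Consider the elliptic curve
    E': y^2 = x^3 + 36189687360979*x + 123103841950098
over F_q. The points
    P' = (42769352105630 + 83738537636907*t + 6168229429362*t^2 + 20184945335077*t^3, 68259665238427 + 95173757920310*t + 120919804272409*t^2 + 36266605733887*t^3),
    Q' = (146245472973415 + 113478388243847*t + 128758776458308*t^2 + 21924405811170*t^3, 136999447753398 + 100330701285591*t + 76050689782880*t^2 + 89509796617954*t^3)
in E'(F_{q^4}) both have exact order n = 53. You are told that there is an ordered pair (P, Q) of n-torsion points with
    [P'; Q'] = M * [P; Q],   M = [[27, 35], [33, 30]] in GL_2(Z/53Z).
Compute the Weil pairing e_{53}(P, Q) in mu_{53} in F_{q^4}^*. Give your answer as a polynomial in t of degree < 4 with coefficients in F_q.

e_{53} is bilinear + alternating on E[53], so e_{53}(27*P + 35*Q, 33*P + 30*Q) = e_{53}(P,Q)^(27*30-35*33).
So e_{53}(P,Q) = e_{53}(P',Q')^{51}, since 26*51 = 1 mod 53.
n = 53 = (110101)_2 (6 bits, wt 4); accumulate f_{53,P'}(Q'+S)/f_{53,P'}(S) along the 5-step ladder.
The quotient is 19033716783307 + 150842812326920*t + 165668187076*t^2 + 119770616738630*t^3.
Raise to 51: e(P,Q) = 85704113243438 + 27871327850762*t + 19267166218543*t^2 + 121877425811187*t^3 in mu_{53}.

85704113243438 + 27871327850762*t + 19267166218543*t^2 + 121877425811187*t^3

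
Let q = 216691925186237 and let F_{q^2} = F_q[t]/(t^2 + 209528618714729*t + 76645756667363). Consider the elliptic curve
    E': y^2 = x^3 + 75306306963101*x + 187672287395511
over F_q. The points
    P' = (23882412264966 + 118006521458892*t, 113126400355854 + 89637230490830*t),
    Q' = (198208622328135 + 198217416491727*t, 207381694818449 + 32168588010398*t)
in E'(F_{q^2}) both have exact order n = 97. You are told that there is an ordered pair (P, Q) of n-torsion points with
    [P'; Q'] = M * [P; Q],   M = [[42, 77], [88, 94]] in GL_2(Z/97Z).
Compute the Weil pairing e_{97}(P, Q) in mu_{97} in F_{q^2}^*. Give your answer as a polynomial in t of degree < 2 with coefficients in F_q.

e_{97} is bilinear + alternating on E[97], so e_{97}(42*P + 77*Q, 88*P + 94*Q) = e_{97}(P,Q)^(42*94-77*88).
Hence e(P,Q) = e(P',Q')^{84} where 84 = 82^{-1} mod 97.
Double-and-add over 1100001: 7-1 doublings, 3-1 additions; each step l_{T,T}/v_{2T} or l_{T,P'}/v at Q'+S for random S.
e_{97}(P',Q') = 148536961266108 + 51110777154862*t.
(148536961266108 + 51110777154862*t)^{84} mod (216691925186237,f) = 101768605423651 + 158928554688821*t.

101768605423651 + 158928554688821*t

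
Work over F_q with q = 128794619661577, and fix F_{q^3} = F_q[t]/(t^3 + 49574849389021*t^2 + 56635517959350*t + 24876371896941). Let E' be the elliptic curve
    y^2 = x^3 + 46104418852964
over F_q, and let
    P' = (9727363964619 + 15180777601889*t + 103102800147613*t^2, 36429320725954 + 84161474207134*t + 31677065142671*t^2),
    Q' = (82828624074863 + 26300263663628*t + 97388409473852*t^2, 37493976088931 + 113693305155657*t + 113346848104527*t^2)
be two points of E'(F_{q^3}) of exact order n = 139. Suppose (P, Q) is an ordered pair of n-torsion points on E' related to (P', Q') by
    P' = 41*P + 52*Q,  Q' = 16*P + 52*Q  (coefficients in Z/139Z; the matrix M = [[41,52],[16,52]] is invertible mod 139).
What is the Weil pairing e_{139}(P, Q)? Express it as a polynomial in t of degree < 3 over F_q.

Under M = [[41,52],[16,52]] in GL_2(Z/139), e_{139}(P',Q') = e_{139}(P,Q)^(41*52-52*16 mod 139).
Inverting 49 mod 139: 122. Thus e_{139}(P,Q) = e(P',Q')^{122}.
Run Miller on y^2=x^3+46104418852964 over F_{128794619661577}: ladder 10001011 (8 bits); e = f_P(D_Q)/f_Q(D_P).
f_P(D_Q)/f_Q(D_P) = 93379641264261 + 100838751614572*t + 118968196439177*t^2.
(93379641264261 + 100838751614572*t + 118968196439177*t^2)^{122} mod (128794619661577,f) = 119848290593602 + 13021434966478*t + 84198824575290*t^2.

119848290593602 + 13021434966478*t + 84198824575290*t^2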